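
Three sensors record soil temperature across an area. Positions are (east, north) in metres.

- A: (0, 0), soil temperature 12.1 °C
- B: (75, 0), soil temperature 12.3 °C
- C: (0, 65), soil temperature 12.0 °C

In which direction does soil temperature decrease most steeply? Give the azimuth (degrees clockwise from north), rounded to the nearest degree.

300°

∂T/∂x = (12.3 − 12.1) / (75 − 0) = +0.002667
∂T/∂y = (12.0 − 12.1) / (65 − 0) = -0.001538
Steepest decrease is along −∇f: components (-0.002667 E, +0.001538 N).
Azimuth = atan2(-0.002667, +0.001538) = 300.0° ≈ 300°.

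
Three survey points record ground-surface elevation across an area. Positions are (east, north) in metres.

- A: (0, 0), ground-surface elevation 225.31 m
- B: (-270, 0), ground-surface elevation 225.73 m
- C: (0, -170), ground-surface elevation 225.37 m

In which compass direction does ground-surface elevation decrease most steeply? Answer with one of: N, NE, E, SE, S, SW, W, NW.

∂z/∂x = (225.73 − 225.31) / (-270 − 0) = -0.001556
∂z/∂y = (225.37 − 225.31) / (-170 − 0) = -0.0003529
Steepest decrease is along −∇f = (+0.001556 E, +0.0003529 N) → east.

E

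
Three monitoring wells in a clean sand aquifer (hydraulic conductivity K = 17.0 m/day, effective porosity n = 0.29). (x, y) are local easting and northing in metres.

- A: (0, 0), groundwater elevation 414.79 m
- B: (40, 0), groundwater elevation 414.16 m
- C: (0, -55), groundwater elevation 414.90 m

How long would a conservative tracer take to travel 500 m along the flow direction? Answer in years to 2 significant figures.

∂h/∂x = (414.16 − 414.79) / (40 − 0) = -0.01575
∂h/∂y = (414.90 − 414.79) / (-55 − 0) = -0.002000
|∇h| = √(-0.01575² + -0.002000²) = 0.01588
Seepage velocity v = K·i/n = 17.0 × 0.01588 / 0.29 = 0.9309 m/day.
t = 500 / 0.9309 = 537.1 days = 1.47 years.

1.5 years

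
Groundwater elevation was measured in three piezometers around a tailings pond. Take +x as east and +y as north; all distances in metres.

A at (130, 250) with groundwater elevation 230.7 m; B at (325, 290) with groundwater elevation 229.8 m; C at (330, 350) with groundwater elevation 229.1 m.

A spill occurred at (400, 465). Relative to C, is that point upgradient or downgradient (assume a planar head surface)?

downgradient

With h = a·x + b·y + c and A as origin, the differences give:
  195·a + 40·b = -0.9
  200·a + 100·b = -1.6
Eliminate b (×100 and ×40, subtract): 11500·a = -26.00 → a = ∂h/∂x = -0.002261
Back-substitute: b = ∂h/∂y = -0.01148.
Head at (400, 465) = 230.7 + (-0.002261)·(270) + (-0.01148)·(215) = 227.62 m.
That is lower than the 229.1 m at C, so the point is downgradient.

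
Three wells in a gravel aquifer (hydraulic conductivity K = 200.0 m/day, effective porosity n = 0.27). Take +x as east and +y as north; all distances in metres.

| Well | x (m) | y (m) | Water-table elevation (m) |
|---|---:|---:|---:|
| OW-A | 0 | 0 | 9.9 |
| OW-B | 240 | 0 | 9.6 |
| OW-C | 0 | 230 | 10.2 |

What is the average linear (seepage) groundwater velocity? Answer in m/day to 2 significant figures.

1.3 m/day

∂h/∂x = (9.6 − 9.9) / (240 − 0) = -0.001250
∂h/∂y = (10.2 − 9.9) / (230 − 0) = +0.001304
|∇h| = √(-0.001250² + 0.001304²) = 0.001806
Seepage velocity v = K·i/n = 200.0 × 0.001806 / 0.27 = 1.338 m/day.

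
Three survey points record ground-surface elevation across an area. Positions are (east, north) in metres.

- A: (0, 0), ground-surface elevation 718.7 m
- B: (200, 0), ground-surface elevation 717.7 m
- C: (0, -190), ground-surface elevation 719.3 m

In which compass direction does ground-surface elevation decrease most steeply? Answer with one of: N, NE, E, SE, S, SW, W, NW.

NE

∂z/∂x = (717.7 − 718.7) / (200 − 0) = -0.005000
∂z/∂y = (719.3 − 718.7) / (-190 − 0) = -0.003158
Steepest decrease is along −∇f = (+0.005000 E, +0.003158 N) → northeast.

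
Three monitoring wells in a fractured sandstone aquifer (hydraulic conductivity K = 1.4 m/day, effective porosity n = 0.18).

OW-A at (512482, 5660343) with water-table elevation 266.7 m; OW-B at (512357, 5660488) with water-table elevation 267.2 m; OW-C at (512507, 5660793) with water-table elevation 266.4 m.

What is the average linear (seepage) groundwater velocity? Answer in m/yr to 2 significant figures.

13 m/yr

With h = a·x + b·y + c and OW-A as origin, the differences give:
  (-125)·a + 145·b = +0.5
  25·a + 450·b = -0.3
Eliminate b (×450 and ×145, subtract): -59875·a = 268.50 → a = ∂h/∂x = -0.004484
Back-substitute: b = ∂h/∂y = -0.0004175.
|∇h| = √(-0.004484² + -0.0004175²) = 0.004503
Seepage velocity v = K·i/n = 1.4 × 0.004503 / 0.18 = 0.03502 m/day = 12.79 m/yr.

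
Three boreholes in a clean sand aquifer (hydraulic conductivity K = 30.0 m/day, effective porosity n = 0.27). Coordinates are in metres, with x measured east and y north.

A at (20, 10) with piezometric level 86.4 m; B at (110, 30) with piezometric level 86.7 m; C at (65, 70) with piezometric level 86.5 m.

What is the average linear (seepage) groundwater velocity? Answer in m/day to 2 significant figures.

0.41 m/day

Differences from A: to B (Δx, Δy, Δh) = (90, 20, +0.3); to C = (45, 60, +0.1).
Determinant of the coordinate differences = 90·60 − 45·20 = 4500.
∂h/∂x = [(+0.3)·60 − (+0.1)·20] / 4500 = +0.003556
∂h/∂y = [90·(+0.1) − 45·(+0.3)] / 4500 = -0.001000
|∇h| = √(0.003556² + -0.001000²) = 0.003694
Seepage velocity v = K·i/n = 30.0 × 0.003694 / 0.27 = 0.4104 m/day.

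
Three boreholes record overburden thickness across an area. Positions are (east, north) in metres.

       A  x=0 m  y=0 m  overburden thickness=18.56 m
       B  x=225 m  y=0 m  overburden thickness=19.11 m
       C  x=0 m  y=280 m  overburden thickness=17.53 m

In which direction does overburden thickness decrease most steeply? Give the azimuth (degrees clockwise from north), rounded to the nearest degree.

∂d/∂x = (19.11 − 18.56) / (225 − 0) = +0.002444
∂d/∂y = (17.53 − 18.56) / (280 − 0) = -0.003679
Steepest decrease is along −∇f: components (-0.002444 E, +0.003679 N).
Azimuth = atan2(-0.002444, +0.003679) = 326.4° ≈ 326°.

326°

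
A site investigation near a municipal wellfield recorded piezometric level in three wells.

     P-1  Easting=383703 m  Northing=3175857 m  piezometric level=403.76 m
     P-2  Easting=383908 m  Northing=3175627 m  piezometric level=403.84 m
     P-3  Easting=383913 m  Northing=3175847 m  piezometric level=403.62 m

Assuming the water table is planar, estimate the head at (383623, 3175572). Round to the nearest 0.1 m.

Taking P-1 as reference: P-2−P-1 = (205, -230, +0.08); P-3−P-1 = (210, -10, -0.14).
Solve a·Δx + b·Δy = Δh: det = 205·(-10) − 210·(-230) = 46250.
∂h/∂x = [(+0.08)·(-10) − (-0.14)·(-230)] / 46250 = -0.0007135
∂h/∂y = [205·(-0.14) − 210·(+0.08)] / 46250 = -0.0009838
h(383623, 3175572) = 403.76 + (-0.0007135)·(-80) + (-0.0009838)·(-285) = 403.76 +0.057 +0.280 = 404.097 m.

404.1 m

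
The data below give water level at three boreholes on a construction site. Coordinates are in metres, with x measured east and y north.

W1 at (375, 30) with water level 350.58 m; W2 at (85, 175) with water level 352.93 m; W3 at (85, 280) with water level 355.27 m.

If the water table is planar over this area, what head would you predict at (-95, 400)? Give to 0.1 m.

357.4 m

Differences from W1: to W2 (Δx, Δy, Δh) = (-290, 145, +2.35); to W3 = (-290, 250, +4.69).
Determinant of the coordinate differences = (-290)·250 − (-290)·145 = -30450.
∂h/∂x = [(+2.35)·250 − (+4.69)·145] / -30450 = +0.003039
∂h/∂y = [(-290)·(+4.69) − (-290)·(+2.35)] / -30450 = +0.02229
h(-95, 400) = 350.58 + (+0.003039)·(-470) + (+0.02229)·(370) = 350.58 -1.429 +8.246 = 357.397 m.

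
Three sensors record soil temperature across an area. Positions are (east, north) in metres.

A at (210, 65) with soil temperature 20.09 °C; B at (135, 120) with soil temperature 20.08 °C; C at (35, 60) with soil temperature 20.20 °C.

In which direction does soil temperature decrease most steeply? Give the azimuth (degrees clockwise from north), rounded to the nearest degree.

Taking A as reference: B−A = (-75, 55, -0.01); C−A = (-175, -5, +0.11).
Determinant of the coordinate differences = (-75)·(-5) − (-175)·55 = 10000.
∂T/∂x = [(-0.01)·(-5) − (+0.11)·55] / 10000 = -0.0006000
∂T/∂y = [(-75)·(+0.11) − (-175)·(-0.01)] / 10000 = -0.001000
Steepest decrease is along −∇f: components (+0.0006000 E, +0.001000 N).
Azimuth = atan2(+0.0006000, +0.001000) = 31.0° ≈ 031°.

031°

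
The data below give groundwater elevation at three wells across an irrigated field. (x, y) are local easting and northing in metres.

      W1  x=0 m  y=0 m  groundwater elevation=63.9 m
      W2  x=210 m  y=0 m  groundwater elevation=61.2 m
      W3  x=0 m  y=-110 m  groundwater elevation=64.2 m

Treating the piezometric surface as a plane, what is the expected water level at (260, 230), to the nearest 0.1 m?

59.9 m

∂h/∂x = (61.2 − 63.9) / (210 − 0) = -0.01286
∂h/∂y = (64.2 − 63.9) / (-110 − 0) = -0.002727
h(260, 230) = 63.9 + (-0.01286)·(260) + (-0.002727)·(230) = 63.9 -3.343 -0.627 = 59.930 m.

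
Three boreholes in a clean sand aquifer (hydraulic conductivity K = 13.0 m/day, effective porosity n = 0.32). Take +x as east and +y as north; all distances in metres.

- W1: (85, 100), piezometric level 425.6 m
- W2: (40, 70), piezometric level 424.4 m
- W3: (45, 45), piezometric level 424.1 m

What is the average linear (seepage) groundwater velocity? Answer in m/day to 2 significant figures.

Taking W1 as reference: W2−W1 = (-45, -30, -1.2); W3−W1 = (-40, -55, -1.5).
Solve a·Δx + b·Δy = Δh: det = (-45)·(-55) − (-40)·(-30) = 1275.
∂h/∂x = [(-1.2)·(-55) − (-1.5)·(-30)] / 1275 = +0.01647
∂h/∂y = [(-45)·(-1.5) − (-40)·(-1.2)] / 1275 = +0.01529
|∇h| = √(0.01647² + 0.01529²) = 0.02247
Seepage velocity v = K·i/n = 13.0 × 0.02247 / 0.32 = 0.9128 m/day.

0.91 m/day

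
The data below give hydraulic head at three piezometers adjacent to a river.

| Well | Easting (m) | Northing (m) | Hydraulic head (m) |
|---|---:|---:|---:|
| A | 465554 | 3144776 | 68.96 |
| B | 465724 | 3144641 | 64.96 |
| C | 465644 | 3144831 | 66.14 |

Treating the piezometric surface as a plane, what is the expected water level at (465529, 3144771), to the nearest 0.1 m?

69.7 m

Taking A as reference: B−A = (170, -135, -4.00); C−A = (90, 55, -2.82).
Determinant of the coordinate differences = 170·55 − 90·(-135) = 21500.
∂h/∂x = [(-4.00)·55 − (-2.82)·(-135)] / 21500 = -0.02794
∂h/∂y = [170·(-2.82) − 90·(-4.00)] / 21500 = -0.005553
h(465529, 3144771) = 68.96 + (-0.02794)·(-25) + (-0.005553)·(-5) = 68.96 +0.698 +0.028 = 69.686 m.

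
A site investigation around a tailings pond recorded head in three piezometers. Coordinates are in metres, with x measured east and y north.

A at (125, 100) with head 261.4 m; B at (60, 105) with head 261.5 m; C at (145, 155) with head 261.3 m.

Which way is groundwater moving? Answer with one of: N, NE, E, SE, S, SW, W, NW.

Taking A as reference: B−A = (-65, 5, +0.1); C−A = (20, 55, -0.1).
Determinant of the coordinate differences = (-65)·55 − 20·5 = -3675.
∂h/∂x = [(+0.1)·55 − (-0.1)·5] / -3675 = -0.001633
∂h/∂y = [(-65)·(-0.1) − 20·(+0.1)] / -3675 = -0.001224
Flow = −∇h = (+0.001633 east, +0.001224 north), which points northeast.

NE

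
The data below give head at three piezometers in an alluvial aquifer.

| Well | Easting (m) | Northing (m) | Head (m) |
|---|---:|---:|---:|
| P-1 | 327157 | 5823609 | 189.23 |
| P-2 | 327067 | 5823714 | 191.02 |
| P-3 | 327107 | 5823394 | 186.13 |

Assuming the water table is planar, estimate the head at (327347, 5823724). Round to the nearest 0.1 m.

Taking P-1 as reference: P-2−P-1 = (-90, 105, +1.79); P-3−P-1 = (-50, -215, -3.10).
Determinant of the coordinate differences = (-90)·(-215) − (-50)·105 = 24600.
∂h/∂x = [(+1.79)·(-215) − (-3.10)·105] / 24600 = -0.002413
∂h/∂y = [(-90)·(-3.10) − (-50)·(+1.79)] / 24600 = +0.01498
h(327347, 5823724) = 189.23 + (-0.002413)·(190) + (+0.01498)·(115) = 189.23 -0.458 +1.723 = 190.494 m.

190.5 m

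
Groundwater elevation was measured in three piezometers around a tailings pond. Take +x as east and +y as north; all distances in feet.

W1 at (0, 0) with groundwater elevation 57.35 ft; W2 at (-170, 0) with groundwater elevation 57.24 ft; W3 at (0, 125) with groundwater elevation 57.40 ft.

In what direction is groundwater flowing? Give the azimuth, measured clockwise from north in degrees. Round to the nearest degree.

∂h/∂x = (57.24 − 57.35) / (-170 − 0) = +0.0006471
∂h/∂y = (57.40 − 57.35) / (125 − 0) = +0.0004000
Flow direction (−∇h) has components (-0.0006471 E, -0.0004000 N).
Azimuth = atan2(E, N) = atan2(-0.0006471, -0.0004000) = 238.3° ≈ 238°.

238°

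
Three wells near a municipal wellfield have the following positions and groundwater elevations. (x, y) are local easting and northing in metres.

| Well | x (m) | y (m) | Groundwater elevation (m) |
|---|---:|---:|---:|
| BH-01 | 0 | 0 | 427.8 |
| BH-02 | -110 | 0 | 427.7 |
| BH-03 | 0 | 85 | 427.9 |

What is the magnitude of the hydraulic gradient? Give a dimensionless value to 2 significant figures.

0.0015

∂h/∂x = (427.7 − 427.8) / (-110 − 0) = +0.0009091
∂h/∂y = (427.9 − 427.8) / (85 − 0) = +0.001176
|∇h| = √(0.0009091² + 0.001176²) = 0.001486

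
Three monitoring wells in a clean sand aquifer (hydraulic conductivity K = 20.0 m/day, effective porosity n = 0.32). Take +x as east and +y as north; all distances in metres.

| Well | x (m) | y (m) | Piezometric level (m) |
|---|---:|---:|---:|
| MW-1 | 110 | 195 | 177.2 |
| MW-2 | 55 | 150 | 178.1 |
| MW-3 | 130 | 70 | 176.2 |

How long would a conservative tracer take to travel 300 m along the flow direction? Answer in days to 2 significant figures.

230 days

Taking MW-1 as reference: MW-2−MW-1 = (-55, -45, +0.9); MW-3−MW-1 = (20, -125, -1.0).
Determinant of the coordinate differences = (-55)·(-125) − 20·(-45) = 7775.
∂h/∂x = [(+0.9)·(-125) − (-1.0)·(-45)] / 7775 = -0.02026
∂h/∂y = [(-55)·(-1.0) − 20·(+0.9)] / 7775 = +0.004759
|∇h| = √(-0.02026² + 0.004759²) = 0.02081
Seepage velocity v = K·i/n = 20.0 × 0.02081 / 0.32 = 1.301 m/day.
t = 300 / 1.301 = 230.6 days.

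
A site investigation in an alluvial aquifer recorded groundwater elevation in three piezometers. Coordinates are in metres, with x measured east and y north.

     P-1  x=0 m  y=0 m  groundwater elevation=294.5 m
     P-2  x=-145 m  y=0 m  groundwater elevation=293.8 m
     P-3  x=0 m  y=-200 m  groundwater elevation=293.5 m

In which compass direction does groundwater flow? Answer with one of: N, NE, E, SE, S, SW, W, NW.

∂h/∂x = (293.8 − 294.5) / (-145 − 0) = +0.004828
∂h/∂y = (293.5 − 294.5) / (-200 − 0) = +0.005000
Flow = −∇h = (-0.004828 east, -0.005000 north), which points southwest.

SW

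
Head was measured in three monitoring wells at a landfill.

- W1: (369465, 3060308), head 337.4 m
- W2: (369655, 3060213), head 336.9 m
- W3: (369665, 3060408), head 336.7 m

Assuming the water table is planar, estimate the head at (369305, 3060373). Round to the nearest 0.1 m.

Differences from W1: to W2 (Δx, Δy, Δh) = (190, -95, -0.5); to W3 = (200, 100, -0.7).
Solve a·Δx + b·Δy = Δh: det = 190·100 − 200·(-95) = 38000.
∂h/∂x = [(-0.5)·100 − (-0.7)·(-95)] / 38000 = -0.003066
∂h/∂y = [190·(-0.7) − 200·(-0.5)] / 38000 = -0.0008684
h(369305, 3060373) = 337.4 + (-0.003066)·(-160) + (-0.0008684)·(65) = 337.4 +0.491 -0.056 = 337.834 m.

337.8 m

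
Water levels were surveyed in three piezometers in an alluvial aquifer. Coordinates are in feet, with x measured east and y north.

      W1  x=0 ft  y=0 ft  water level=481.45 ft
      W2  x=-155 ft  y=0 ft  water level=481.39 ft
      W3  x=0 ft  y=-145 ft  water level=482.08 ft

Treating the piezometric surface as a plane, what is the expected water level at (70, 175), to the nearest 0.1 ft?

480.7 ft

∂h/∂x = (481.39 − 481.45) / (-155 − 0) = +0.0003871
∂h/∂y = (482.08 − 481.45) / (-145 − 0) = -0.004345
h(70, 175) = 481.45 + (+0.0003871)·(70) + (-0.004345)·(175) = 481.45 +0.027 -0.760 = 480.717 ft.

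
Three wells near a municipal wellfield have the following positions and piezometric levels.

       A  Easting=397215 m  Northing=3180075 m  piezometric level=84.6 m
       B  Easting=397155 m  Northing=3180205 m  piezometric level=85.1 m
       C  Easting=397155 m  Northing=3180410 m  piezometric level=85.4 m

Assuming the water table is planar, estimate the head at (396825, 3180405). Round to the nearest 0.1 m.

87.1 m

Three-point gradient (reference A): Δ to B = (-60, 130, +0.5), Δ to C = (-60, 335, +0.8).
∂h/∂x = -0.005163, ∂h/∂y = +0.001463 (det = -12300).
h(396825, 3180405) = 84.6 + (-0.005163)·(-390) + (+0.001463)·(330) = 84.6 +2.013 +0.483 = 87.096 m.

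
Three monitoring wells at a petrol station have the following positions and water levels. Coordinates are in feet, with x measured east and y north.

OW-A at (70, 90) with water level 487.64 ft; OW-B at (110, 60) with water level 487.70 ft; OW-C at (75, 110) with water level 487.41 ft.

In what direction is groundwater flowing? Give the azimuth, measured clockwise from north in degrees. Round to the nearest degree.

031°

With h = a·x + b·y + c and OW-A as origin, the differences give:
  40·a + (-30)·b = +0.06
  5·a + 20·b = -0.23
Eliminate b (×20 and ×(-30), subtract): 950·a = -5.700 → a = ∂h/∂x = -0.006000
Back-substitute: b = ∂h/∂y = -0.010000.
Flow direction (−∇h) has components (+0.006000 E, +0.010000 N).
Azimuth = atan2(E, N) = atan2(+0.006000, +0.010000) = 31.0° ≈ 031°.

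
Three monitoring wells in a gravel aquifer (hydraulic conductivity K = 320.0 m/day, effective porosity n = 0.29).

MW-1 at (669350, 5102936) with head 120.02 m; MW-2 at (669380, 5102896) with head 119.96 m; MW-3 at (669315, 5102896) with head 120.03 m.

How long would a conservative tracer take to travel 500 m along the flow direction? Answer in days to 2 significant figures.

350 days

Differences from MW-1: to MW-2 (Δx, Δy, Δh) = (30, -40, -0.06); to MW-3 = (-35, -40, +0.01).
Solve a·Δx + b·Δy = Δh: det = 30·(-40) − (-35)·(-40) = -2600.
∂h/∂x = [(-0.06)·(-40) − (+0.01)·(-40)] / -2600 = -0.001077
∂h/∂y = [30·(+0.01) − (-35)·(-0.06)] / -2600 = +0.0006923
|∇h| = √(-0.001077² + 0.0006923²) = 0.00128
Seepage velocity v = K·i/n = 320.0 × 0.00128 / 0.29 = 1.412 m/day.
t = 500 / 1.412 = 354.1 days.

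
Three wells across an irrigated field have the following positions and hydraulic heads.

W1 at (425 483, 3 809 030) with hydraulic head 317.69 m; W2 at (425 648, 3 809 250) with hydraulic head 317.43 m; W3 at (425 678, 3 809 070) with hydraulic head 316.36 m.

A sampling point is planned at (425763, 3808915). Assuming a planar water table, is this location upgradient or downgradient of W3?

Taking W1 as reference: W2−W1 = (165, 220, -0.26); W3−W1 = (195, 40, -1.33).
Determinant of the coordinate differences = 165·40 − 195·220 = -36300.
∂h/∂x = [(-0.26)·40 − (-1.33)·220] / -36300 = -0.007774
∂h/∂y = [165·(-1.33) − 195·(-0.26)] / -36300 = +0.004649
Head at (425763, 3808915) = 317.69 + (-0.007774)·(280) + (+0.004649)·(-115) = 314.98 m.
That is lower than the 316.36 m at W3, so the point is downgradient.

downgradient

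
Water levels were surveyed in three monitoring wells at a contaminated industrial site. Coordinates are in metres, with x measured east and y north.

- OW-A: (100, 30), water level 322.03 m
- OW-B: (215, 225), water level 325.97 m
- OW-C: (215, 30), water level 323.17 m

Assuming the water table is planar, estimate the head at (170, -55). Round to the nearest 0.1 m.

321.5 m

With h = a·x + b·y + c and OW-A as origin, the differences give:
  115·a + 195·b = +3.94
  115·a + 0·b = +1.14
Eliminate b (×0 and ×195, subtract): -22425·a = -222.300 → a = ∂h/∂x = +0.009913
Back-substitute: b = ∂h/∂y = +0.01436.
h(170, -55) = 322.03 + (+0.009913)·(70) + (+0.01436)·(-85) = 322.03 +0.694 -1.221 = 321.503 m.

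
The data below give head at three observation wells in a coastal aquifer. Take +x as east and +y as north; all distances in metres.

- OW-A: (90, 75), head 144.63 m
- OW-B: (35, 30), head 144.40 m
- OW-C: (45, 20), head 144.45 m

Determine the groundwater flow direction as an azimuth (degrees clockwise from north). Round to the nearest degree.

276°

Differences from OW-A: to OW-B (Δx, Δy, Δh) = (-55, -45, -0.23); to OW-C = (-45, -55, -0.18).
Solve a·Δx + b·Δy = Δh: det = (-55)·(-55) − (-45)·(-45) = 1000.
∂h/∂x = [(-0.23)·(-55) − (-0.18)·(-45)] / 1000 = +0.004550
∂h/∂y = [(-55)·(-0.18) − (-45)·(-0.23)] / 1000 = -0.0004500
Flow direction (−∇h) has components (-0.004550 E, +0.0004500 N).
Azimuth = atan2(E, N) = atan2(-0.004550, +0.0004500) = 275.6° ≈ 276°.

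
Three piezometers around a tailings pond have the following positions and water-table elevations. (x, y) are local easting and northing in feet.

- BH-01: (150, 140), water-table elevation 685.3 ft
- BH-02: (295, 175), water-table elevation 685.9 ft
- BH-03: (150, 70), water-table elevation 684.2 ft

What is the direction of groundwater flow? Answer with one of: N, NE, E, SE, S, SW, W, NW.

Differences from BH-01: to BH-02 (Δx, Δy, Δh) = (145, 35, +0.6); to BH-03 = (0, -70, -1.1).
Determinant of the coordinate differences = 145·(-70) − 0·35 = -10150.
∂h/∂x = [(+0.6)·(-70) − (-1.1)·35] / -10150 = +0.0003448
∂h/∂y = [145·(-1.1) − 0·(+0.6)] / -10150 = +0.01571
Flow = −∇h = (-0.0003448 east, -0.01571 north), which points south.

S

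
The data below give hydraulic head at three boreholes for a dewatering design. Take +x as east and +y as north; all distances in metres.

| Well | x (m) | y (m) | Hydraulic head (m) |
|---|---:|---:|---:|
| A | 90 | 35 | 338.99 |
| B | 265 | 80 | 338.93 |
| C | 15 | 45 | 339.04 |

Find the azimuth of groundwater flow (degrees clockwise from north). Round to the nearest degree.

146°

Differences from A: to B (Δx, Δy, Δh) = (175, 45, -0.06); to C = (-75, 10, +0.05).
Solve a·Δx + b·Δy = Δh: det = 175·10 − (-75)·45 = 5125.
∂h/∂x = [(-0.06)·10 − (+0.05)·45] / 5125 = -0.0005561
∂h/∂y = [175·(+0.05) − (-75)·(-0.06)] / 5125 = +0.0008293
Flow direction (−∇h) has components (+0.0005561 E, -0.0008293 N).
Azimuth = atan2(E, N) = atan2(+0.0005561, -0.0008293) = 146.2° ≈ 146°.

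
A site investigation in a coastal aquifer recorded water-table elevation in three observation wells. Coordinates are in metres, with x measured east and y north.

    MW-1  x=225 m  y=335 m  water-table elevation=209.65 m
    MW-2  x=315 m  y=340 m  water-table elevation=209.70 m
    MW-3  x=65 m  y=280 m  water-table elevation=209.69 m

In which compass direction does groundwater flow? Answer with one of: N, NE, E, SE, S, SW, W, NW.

N

With h = a·x + b·y + c and MW-1 as origin, the differences give:
  90·a + 5·b = +0.05
  (-160)·a + (-55)·b = +0.04
Eliminate b (×(-55) and ×5, subtract): -4150·a = -2.950 → a = ∂h/∂x = +0.0007108
Back-substitute: b = ∂h/∂y = -0.002795.
Flow = −∇h = (-0.0007108 east, +0.002795 north), which points north.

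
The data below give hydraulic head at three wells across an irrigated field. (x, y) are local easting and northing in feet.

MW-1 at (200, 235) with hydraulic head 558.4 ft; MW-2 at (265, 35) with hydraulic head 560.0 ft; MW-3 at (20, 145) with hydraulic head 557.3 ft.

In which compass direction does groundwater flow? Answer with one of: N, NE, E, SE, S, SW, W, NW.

Taking MW-1 as reference: MW-2−MW-1 = (65, -200, +1.6); MW-3−MW-1 = (-180, -90, -1.1).
Solve a·Δx + b·Δy = Δh: det = 65·(-90) − (-180)·(-200) = -41850.
∂h/∂x = [(+1.6)·(-90) − (-1.1)·(-200)] / -41850 = +0.008698
∂h/∂y = [65·(-1.1) − (-180)·(+1.6)] / -41850 = -0.005173
Flow = −∇h = (-0.008698 east, +0.005173 north), which points northwest.

NW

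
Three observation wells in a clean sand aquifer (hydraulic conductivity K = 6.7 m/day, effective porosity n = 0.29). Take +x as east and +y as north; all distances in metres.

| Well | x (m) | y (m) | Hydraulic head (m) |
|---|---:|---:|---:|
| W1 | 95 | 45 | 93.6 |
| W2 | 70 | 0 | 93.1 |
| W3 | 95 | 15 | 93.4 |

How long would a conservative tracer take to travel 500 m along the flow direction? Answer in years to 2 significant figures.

5.7 years

With h = a·x + b·y + c and W1 as origin, the differences give:
  (-25)·a + (-45)·b = -0.5
  0·a + (-30)·b = -0.2
Eliminate b (×(-30) and ×(-45), subtract): 750·a = 6.00 → a = ∂h/∂x = +0.008000
Back-substitute: b = ∂h/∂y = +0.006667.
|∇h| = √(0.008000² + 0.006667²) = 0.01041
Seepage velocity v = K·i/n = 6.7 × 0.01041 / 0.29 = 0.2405 m/day.
t = 500 / 0.2405 = 2079 days = 5.69 years.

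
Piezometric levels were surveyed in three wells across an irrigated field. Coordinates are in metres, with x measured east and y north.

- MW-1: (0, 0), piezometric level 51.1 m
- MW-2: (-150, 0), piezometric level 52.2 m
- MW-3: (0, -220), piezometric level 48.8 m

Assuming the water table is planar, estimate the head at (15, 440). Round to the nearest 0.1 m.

∂h/∂x = (52.2 − 51.1) / (-150 − 0) = -0.007333
∂h/∂y = (48.8 − 51.1) / (-220 − 0) = +0.01045
h(15, 440) = 51.1 + (-0.007333)·(15) + (+0.01045)·(440) = 51.1 -0.110 +4.600 = 55.590 m.

55.6 m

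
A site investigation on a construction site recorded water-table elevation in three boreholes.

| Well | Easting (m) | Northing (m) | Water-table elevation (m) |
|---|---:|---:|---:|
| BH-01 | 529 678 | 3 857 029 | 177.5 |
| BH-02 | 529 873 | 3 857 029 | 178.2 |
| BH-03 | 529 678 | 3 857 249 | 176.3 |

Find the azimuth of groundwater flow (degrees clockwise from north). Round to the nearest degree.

∂h/∂x = (178.2 − 177.5) / (529873 − 529678) = +0.003590
∂h/∂y = (176.3 − 177.5) / (3857249 − 3857029) = -0.005455
Flow direction (−∇h) has components (-0.003590 E, +0.005455 N).
Azimuth = atan2(E, N) = atan2(-0.003590, +0.005455) = 326.7° ≈ 327°.

327°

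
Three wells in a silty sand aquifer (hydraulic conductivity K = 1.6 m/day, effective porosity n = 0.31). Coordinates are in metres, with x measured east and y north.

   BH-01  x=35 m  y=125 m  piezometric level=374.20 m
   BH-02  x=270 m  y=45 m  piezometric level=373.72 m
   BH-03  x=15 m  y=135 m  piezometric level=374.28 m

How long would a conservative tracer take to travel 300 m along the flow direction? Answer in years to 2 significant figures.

Taking BH-01 as reference: BH-02−BH-01 = (235, -80, -0.48); BH-03−BH-01 = (-20, 10, +0.08).
Determinant of the coordinate differences = 235·10 − (-20)·(-80) = 750.
∂h/∂x = [(-0.48)·10 − (+0.08)·(-80)] / 750 = +0.002133
∂h/∂y = [235·(+0.08) − (-20)·(-0.48)] / 750 = +0.01227
|∇h| = √(0.002133² + 0.01227²) = 0.01245
Seepage velocity v = K·i/n = 1.6 × 0.01245 / 0.31 = 0.06426 m/day.
t = 300 / 0.06426 = 4669 days = 12.8 years.

13 years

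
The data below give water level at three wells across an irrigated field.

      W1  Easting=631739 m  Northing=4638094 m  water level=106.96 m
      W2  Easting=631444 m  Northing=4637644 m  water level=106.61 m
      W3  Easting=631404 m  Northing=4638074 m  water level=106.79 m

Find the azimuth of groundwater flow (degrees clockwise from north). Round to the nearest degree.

Differences from W1: to W2 (Δx, Δy, Δh) = (-295, -450, -0.35); to W3 = (-335, -20, -0.17).
Determinant of the coordinate differences = (-295)·(-20) − (-335)·(-450) = -144850.
∂h/∂x = [(-0.35)·(-20) − (-0.17)·(-450)] / -144850 = +0.0004798
∂h/∂y = [(-295)·(-0.17) − (-335)·(-0.35)] / -144850 = +0.0004632
Flow direction (−∇h) has components (-0.0004798 E, -0.0004632 N).
Azimuth = atan2(E, N) = atan2(-0.0004798, -0.0004632) = 226.0° ≈ 226°.

226°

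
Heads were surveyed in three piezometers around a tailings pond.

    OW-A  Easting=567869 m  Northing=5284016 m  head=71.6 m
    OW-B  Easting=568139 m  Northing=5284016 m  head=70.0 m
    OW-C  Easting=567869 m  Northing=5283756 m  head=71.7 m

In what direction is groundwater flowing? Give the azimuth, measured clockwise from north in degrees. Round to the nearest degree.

086°

∂h/∂x = (70.0 − 71.6) / (568139 − 567869) = -0.005926
∂h/∂y = (71.7 − 71.6) / (5283756 − 5284016) = -0.0003846
Flow direction (−∇h) has components (+0.005926 E, +0.0003846 N).
Azimuth = atan2(E, N) = atan2(+0.005926, +0.0003846) = 86.3° ≈ 086°.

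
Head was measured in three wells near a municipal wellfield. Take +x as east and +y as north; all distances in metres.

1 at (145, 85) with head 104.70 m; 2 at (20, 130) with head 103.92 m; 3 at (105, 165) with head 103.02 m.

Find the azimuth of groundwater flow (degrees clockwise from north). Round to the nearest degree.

004°

Three-point gradient (reference 1): Δ to 2 = (-125, 45, -0.78), Δ to 3 = (-40, 80, -1.68).
∂h/∂x = -0.001610, ∂h/∂y = -0.02180 (det = -8200).
Flow direction (−∇h) has components (+0.001610 E, +0.02180 N).
Azimuth = atan2(E, N) = atan2(+0.001610, +0.02180) = 4.2° ≈ 004°.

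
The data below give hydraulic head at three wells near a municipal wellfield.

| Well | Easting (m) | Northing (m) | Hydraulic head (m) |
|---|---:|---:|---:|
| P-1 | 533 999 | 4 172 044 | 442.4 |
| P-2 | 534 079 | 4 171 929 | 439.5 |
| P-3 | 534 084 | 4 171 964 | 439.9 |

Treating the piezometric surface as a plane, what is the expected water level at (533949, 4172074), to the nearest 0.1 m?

Taking P-1 as reference: P-2−P-1 = (80, -115, -2.9); P-3−P-1 = (85, -80, -2.5).
Solve a·Δx + b·Δy = Δh: det = 80·(-80) − 85·(-115) = 3375.
∂h/∂x = [(-2.9)·(-80) − (-2.5)·(-115)] / 3375 = -0.01644
∂h/∂y = [80·(-2.5) − 85·(-2.9)] / 3375 = +0.01378
h(533949, 4172074) = 442.4 + (-0.01644)·(-50) + (+0.01378)·(30) = 442.4 +0.822 +0.413 = 443.636 m.

443.6 m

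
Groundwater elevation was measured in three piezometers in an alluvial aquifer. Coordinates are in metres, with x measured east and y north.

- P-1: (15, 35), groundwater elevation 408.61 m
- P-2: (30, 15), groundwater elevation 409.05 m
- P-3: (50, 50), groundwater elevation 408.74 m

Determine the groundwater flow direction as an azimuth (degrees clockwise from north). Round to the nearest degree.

Three-point gradient (reference P-1): Δ to P-2 = (15, -20, +0.44), Δ to P-3 = (35, 15, +0.13).
∂h/∂x = +0.009946, ∂h/∂y = -0.01454 (det = 925).
Flow direction (−∇h) has components (-0.009946 E, +0.01454 N).
Azimuth = atan2(E, N) = atan2(-0.009946, +0.01454) = 325.6° ≈ 326°.

326°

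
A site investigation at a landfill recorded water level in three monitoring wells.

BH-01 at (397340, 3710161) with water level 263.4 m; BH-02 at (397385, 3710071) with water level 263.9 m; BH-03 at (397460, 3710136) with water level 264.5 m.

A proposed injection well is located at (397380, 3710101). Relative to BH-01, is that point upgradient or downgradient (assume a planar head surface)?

upgradient

Three-point gradient (reference BH-01): Δ to BH-02 = (45, -90, +0.5), Δ to BH-03 = (120, -25, +1.1).
∂h/∂x = +0.008941, ∂h/∂y = -0.001085 (det = 9675).
Head at (397380, 3710101) = 263.4 + (+0.008941)·(40) + (-0.001085)·(-60) = 263.82 m.
That is higher than the 263.4 m at BH-01, so the point is upgradient.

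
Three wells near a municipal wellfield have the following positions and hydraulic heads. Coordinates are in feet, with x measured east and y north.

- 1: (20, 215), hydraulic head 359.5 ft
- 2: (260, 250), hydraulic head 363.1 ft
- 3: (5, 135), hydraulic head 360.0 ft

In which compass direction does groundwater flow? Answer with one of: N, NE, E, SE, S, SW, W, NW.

Taking 1 as reference: 2−1 = (240, 35, +3.6); 3−1 = (-15, -80, +0.5).
Determinant of the coordinate differences = 240·(-80) − (-15)·35 = -18675.
∂h/∂x = [(+3.6)·(-80) − (+0.5)·35] / -18675 = +0.01636
∂h/∂y = [240·(+0.5) − (-15)·(+3.6)] / -18675 = -0.009317
Flow = −∇h = (-0.01636 east, +0.009317 north), which points northwest.

NW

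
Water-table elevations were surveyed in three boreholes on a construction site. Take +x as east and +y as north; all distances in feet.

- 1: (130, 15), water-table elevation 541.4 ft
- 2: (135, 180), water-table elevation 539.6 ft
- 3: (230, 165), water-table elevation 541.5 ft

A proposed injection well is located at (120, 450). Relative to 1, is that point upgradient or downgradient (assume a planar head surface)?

downgradient

Taking 1 as reference: 2−1 = (5, 165, -1.8); 3−1 = (100, 150, +0.1).
Solve a·Δx + b·Δy = Δh: det = 5·150 − 100·165 = -15750.
∂h/∂x = [(-1.8)·150 − (+0.1)·165] / -15750 = +0.01819
∂h/∂y = [5·(+0.1) − 100·(-1.8)] / -15750 = -0.01146
Head at (120, 450) = 541.4 + (+0.01819)·(-10) + (-0.01146)·(435) = 536.23 ft.
That is lower than the 541.4 ft at 1, so the point is downgradient.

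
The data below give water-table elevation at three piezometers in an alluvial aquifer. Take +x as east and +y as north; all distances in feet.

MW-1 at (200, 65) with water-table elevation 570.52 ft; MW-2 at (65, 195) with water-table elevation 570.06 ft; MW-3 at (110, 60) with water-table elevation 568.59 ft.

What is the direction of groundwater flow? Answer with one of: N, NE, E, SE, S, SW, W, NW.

With h = a·x + b·y + c and MW-1 as origin, the differences give:
  (-135)·a + 130·b = -0.46
  (-90)·a + (-5)·b = -1.93
Eliminate b (×(-5) and ×130, subtract): 12375·a = 253.200 → a = ∂h/∂x = +0.02046
Back-substitute: b = ∂h/∂y = +0.01771.
Flow = −∇h = (-0.02046 east, -0.01771 north), which points southwest.

SW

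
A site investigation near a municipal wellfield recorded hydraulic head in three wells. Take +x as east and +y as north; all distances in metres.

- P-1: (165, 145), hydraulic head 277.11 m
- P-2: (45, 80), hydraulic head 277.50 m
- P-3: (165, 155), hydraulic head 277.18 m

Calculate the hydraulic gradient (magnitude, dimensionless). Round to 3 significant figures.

Differences from P-1: to P-2 (Δx, Δy, Δh) = (-120, -65, +0.39); to P-3 = (0, 10, +0.07).
Determinant of the coordinate differences = (-120)·10 − 0·(-65) = -1200.
∂h/∂x = [(+0.39)·10 − (+0.07)·(-65)] / -1200 = -0.007042
∂h/∂y = [(-120)·(+0.07) − 0·(+0.39)] / -1200 = +0.007000
|∇h| = √(-0.007042² + 0.007000²) = 0.009929

0.00993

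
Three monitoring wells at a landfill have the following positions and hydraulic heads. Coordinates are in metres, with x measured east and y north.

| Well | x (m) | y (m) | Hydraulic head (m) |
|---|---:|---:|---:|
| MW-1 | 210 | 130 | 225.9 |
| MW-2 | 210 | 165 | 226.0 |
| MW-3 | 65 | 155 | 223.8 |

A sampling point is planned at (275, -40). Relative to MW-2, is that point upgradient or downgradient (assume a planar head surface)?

Three-point gradient (reference MW-1): Δ to MW-2 = (0, 35, +0.1), Δ to MW-3 = (-145, 25, -2.1).
∂h/∂x = +0.01498, ∂h/∂y = +0.002857 (det = 5075).
Head at (275, -40) = 225.9 + (+0.01498)·(65) + (+0.002857)·(-170) = 226.39 m.
That is higher than the 226.0 m at MW-2, so the point is upgradient.

upgradient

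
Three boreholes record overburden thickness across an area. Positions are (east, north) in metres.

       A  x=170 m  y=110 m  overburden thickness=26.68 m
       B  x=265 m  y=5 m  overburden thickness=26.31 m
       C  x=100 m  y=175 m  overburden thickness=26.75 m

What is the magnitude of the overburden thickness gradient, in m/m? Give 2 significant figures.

0.022 m/m

With d = a·x + b·y + c and A as origin, the differences give:
  95·a + (-105)·b = -0.37
  (-70)·a + 65·b = +0.07
Eliminate b (×65 and ×(-105), subtract): -1175·a = -16.700 → a = ∂d/∂x = +0.01421
Back-substitute: b = ∂d/∂y = +0.01638.
|∇f| = √(0.01421² + 0.01638²) = 0.02168 m/m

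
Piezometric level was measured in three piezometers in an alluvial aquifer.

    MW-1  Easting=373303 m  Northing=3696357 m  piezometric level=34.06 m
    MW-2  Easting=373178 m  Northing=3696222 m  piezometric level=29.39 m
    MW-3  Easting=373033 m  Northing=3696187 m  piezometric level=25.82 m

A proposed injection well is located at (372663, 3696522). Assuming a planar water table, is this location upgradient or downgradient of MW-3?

downgradient

With h = a·x + b·y + c and MW-1 as origin, the differences give:
  (-125)·a + (-135)·b = -4.67
  (-270)·a + (-170)·b = -8.24
Eliminate b (×(-170) and ×(-135), subtract): -15200·a = -318.500 → a = ∂h/∂x = +0.02095
Back-substitute: b = ∂h/∂y = +0.01519.
Head at (372663, 3696522) = 34.06 + (+0.02095)·(-640) + (+0.01519)·(165) = 23.16 m.
That is lower than the 25.82 m at MW-3, so the point is downgradient.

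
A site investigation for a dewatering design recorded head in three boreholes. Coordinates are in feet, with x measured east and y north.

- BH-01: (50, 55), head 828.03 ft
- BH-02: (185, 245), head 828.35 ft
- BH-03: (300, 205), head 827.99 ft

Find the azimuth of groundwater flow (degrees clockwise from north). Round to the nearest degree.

147°

With h = a·x + b·y + c and BH-01 as origin, the differences give:
  135·a + 190·b = +0.32
  250·a + 150·b = -0.04
Eliminate b (×150 and ×190, subtract): -27250·a = 55.600 → a = ∂h/∂x = -0.002040
Back-substitute: b = ∂h/∂y = +0.003134.
Flow direction (−∇h) has components (+0.002040 E, -0.003134 N).
Azimuth = atan2(E, N) = atan2(+0.002040, -0.003134) = 146.9° ≈ 147°.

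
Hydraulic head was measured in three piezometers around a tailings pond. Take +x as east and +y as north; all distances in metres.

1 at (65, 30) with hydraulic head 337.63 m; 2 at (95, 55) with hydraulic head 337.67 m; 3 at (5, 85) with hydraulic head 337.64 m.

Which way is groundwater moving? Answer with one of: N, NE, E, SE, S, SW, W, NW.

SW

Differences from 1: to 2 (Δx, Δy, Δh) = (30, 25, +0.04); to 3 = (-60, 55, +0.01).
Determinant of the coordinate differences = 30·55 − (-60)·25 = 3150.
∂h/∂x = [(+0.04)·55 − (+0.01)·25] / 3150 = +0.0006190
∂h/∂y = [30·(+0.01) − (-60)·(+0.04)] / 3150 = +0.0008571
Flow = −∇h = (-0.0006190 east, -0.0008571 north), which points southwest.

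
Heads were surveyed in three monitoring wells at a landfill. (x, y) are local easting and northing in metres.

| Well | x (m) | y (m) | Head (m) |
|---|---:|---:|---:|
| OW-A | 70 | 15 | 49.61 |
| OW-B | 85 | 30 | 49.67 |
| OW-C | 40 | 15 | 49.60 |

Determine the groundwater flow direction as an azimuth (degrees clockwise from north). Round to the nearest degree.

185°

Differences from OW-A: to OW-B (Δx, Δy, Δh) = (15, 15, +0.06); to OW-C = (-30, 0, -0.01).
Determinant of the coordinate differences = 15·0 − (-30)·15 = 450.
∂h/∂x = [(+0.06)·0 − (-0.01)·15] / 450 = +0.0003333
∂h/∂y = [15·(-0.01) − (-30)·(+0.06)] / 450 = +0.003667
Flow direction (−∇h) has components (-0.0003333 E, -0.003667 N).
Azimuth = atan2(E, N) = atan2(-0.0003333, -0.003667) = 185.2° ≈ 185°.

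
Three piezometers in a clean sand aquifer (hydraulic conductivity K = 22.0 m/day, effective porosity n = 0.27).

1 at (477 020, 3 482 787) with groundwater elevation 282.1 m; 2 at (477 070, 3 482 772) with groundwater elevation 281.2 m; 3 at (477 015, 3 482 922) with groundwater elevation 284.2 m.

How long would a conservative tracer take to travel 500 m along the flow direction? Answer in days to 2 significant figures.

300 days

Taking 1 as reference: 2−1 = (50, -15, -0.9); 3−1 = (-5, 135, +2.1).
Solve a·Δx + b·Δy = Δh: det = 50·135 − (-5)·(-15) = 6675.
∂h/∂x = [(-0.9)·135 − (+2.1)·(-15)] / 6675 = -0.01348
∂h/∂y = [50·(+2.1) − (-5)·(-0.9)] / 6675 = +0.01506
|∇h| = √(-0.01348² + 0.01506²) = 0.02021
Seepage velocity v = K·i/n = 22.0 × 0.02021 / 0.27 = 1.647 m/day.
t = 500 / 1.647 = 303.6 days.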